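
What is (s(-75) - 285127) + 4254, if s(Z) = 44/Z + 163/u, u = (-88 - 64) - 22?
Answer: -407268059/1450 ≈ -2.8087e+5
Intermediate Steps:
u = -174 (u = -152 - 22 = -174)
s(Z) = -163/174 + 44/Z (s(Z) = 44/Z + 163/(-174) = 44/Z + 163*(-1/174) = 44/Z - 163/174 = -163/174 + 44/Z)
(s(-75) - 285127) + 4254 = ((-163/174 + 44/(-75)) - 285127) + 4254 = ((-163/174 + 44*(-1/75)) - 285127) + 4254 = ((-163/174 - 44/75) - 285127) + 4254 = (-2209/1450 - 285127) + 4254 = -413436359/1450 + 4254 = -407268059/1450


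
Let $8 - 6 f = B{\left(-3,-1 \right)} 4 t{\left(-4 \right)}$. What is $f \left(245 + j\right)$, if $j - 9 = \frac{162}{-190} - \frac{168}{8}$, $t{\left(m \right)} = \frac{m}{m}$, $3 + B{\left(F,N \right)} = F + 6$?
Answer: $\frac{88216}{285} \approx 309.53$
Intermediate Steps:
$B{\left(F,N \right)} = 3 + F$ ($B{\left(F,N \right)} = -3 + \left(F + 6\right) = -3 + \left(6 + F\right) = 3 + F$)
$t{\left(m \right)} = 1$
$j = - \frac{1221}{95}$ ($j = 9 + \left(\frac{162}{-190} - \frac{168}{8}\right) = 9 + \left(162 \left(- \frac{1}{190}\right) - 21\right) = 9 - \frac{2076}{95} = - \frac{1221}{95} \approx -12.853$)
$f = \frac{4}{3}$ ($f = \frac{4}{3} - \frac{\left(3 - 3\right) 4 \cdot 1}{6} = \frac{4}{3} - \frac{0 \cdot 4 \cdot 1}{6} = \frac{4}{3} - \frac{0 \cdot 1}{6} = \frac{4}{3} - 0 = \frac{4}{3} + 0 = \frac{4}{3} \approx 1.3333$)
$f \left(245 + j\right) = \frac{4 \left(245 - \frac{1221}{95}\right)}{3} = \frac{4}{3} \cdot \frac{22054}{95} = \frac{88216}{285}$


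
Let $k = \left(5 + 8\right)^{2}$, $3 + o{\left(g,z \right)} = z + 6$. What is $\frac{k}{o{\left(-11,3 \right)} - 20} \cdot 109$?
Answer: $- \frac{18421}{14} \approx -1315.8$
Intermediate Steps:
$o{\left(g,z \right)} = 3 + z$ ($o{\left(g,z \right)} = -3 + \left(z + 6\right) = -3 + \left(6 + z\right) = 3 + z$)
$k = 169$ ($k = 13^{2} = 169$)
$\frac{k}{o{\left(-11,3 \right)} - 20} \cdot 109 = \frac{169}{\left(3 + 3\right) - 20} \cdot 109 = \frac{169}{6 - 20} \cdot 109 = \frac{169}{-14} \cdot 109 = 169 \left(- \frac{1}{14}\right) 109 = \left(- \frac{169}{14}\right) 109 = - \frac{18421}{14}$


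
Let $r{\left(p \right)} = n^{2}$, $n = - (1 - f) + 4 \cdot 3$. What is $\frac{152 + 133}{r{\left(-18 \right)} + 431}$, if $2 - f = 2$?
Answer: $\frac{95}{184} \approx 0.5163$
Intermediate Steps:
$f = 0$ ($f = 2 - 2 = 0$)
$n = 11$ ($n = - (1 - 0) + 4 \cdot 3 = - (1 + 0) + 12 = \left(-1\right) 1 + 12 = -1 + 12 = 11$)
$r{\left(p \right)} = 121$ ($r{\left(p \right)} = 11^{2} = 121$)
$\frac{152 + 133}{r{\left(-18 \right)} + 431} = \frac{152 + 133}{121 + 431} = \frac{285}{552} = 285 \cdot \frac{1}{552} = \frac{95}{184}$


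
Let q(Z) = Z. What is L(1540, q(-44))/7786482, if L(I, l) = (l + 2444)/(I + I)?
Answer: 10/99926519 ≈ 1.0007e-7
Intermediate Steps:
L(I, l) = (2444 + l)/(2*I) (L(I, l) = (2444 + l)/((2*I)) = (2444 + l)*(1/(2*I)) = (2444 + l)/(2*I))
L(1540, q(-44))/7786482 = ((½)*(2444 - 44)/1540)/7786482 = ((½)*(1/1540)*2400)*(1/7786482) = (60/77)*(1/7786482) = 10/99926519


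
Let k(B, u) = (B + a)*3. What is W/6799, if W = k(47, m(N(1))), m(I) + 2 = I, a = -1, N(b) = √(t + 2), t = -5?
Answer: 138/6799 ≈ 0.020297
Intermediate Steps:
N(b) = I*√3 (N(b) = √(-5 + 2) = √(-3) = I*√3)
m(I) = -2 + I
k(B, u) = -3 + 3*B (k(B, u) = (B - 1)*3 = (-1 + B)*3 = -3 + 3*B)
W = 138 (W = -3 + 3*47 = -3 + 141 = 138)
W/6799 = 138/6799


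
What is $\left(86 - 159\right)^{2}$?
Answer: $5329$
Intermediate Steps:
$\left(86 - 159\right)^{2} = \left(-73\right)^{2} = 5329$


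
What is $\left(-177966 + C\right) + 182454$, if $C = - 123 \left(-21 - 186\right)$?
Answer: $29949$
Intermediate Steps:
$C = 25461$ ($C = \left(-123\right) \left(-207\right) = 25461$)
$\left(-177966 + C\right) + 182454 = \left(-177966 + 25461\right) + 182454 = -152505 + 182454 = 29949$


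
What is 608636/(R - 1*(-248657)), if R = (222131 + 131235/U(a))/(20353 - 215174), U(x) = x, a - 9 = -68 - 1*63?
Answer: 2066594149576/844298984241 ≈ 2.4477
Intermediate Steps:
a = -122 (a = 9 + (-68 - 1*63) = 9 + (-68 - 63) = 9 - 131 = -122)
R = -26968747/23768162 (R = (222131 + 131235/(-122))/(20353 - 215174) = (222131 + 131235*(-1/122))/(-194821) = (222131 - 131235/122)*(-1/194821) = (26968747/122)*(-1/194821) = -26968747/23768162 ≈ -1.1347)
608636/(R - 1*(-248657)) = 608636/(-26968747/23768162 - 1*(-248657)) = 608636/(-26968747/23768162 + 248657) = 608636/(5910092889687/23768162) = 608636*(23768162/5910092889687) = 2066594149576/844298984241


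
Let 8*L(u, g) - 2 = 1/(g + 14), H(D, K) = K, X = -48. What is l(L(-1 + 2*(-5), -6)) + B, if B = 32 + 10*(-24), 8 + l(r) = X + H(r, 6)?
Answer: -258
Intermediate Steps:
L(u, g) = ¼ + 1/(8*(14 + g)) (L(u, g) = ¼ + 1/(8*(g + 14)) = ¼ + 1/(8*(14 + g)))
l(r) = -50 (l(r) = -8 + (-48 + 6) = -8 - 42 = -50)
B = -208 (B = 32 - 240 = -208)
l(L(-1 + 2*(-5), -6)) + B = -50 - 208 = -258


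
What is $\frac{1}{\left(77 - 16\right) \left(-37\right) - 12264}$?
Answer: $- \frac{1}{14521} \approx -6.8866 \cdot 10^{-5}$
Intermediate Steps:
$\frac{1}{\left(77 - 16\right) \left(-37\right) - 12264} = \frac{1}{61 \left(-37\right) - 12264} = \frac{1}{-2257 - 12264} = \frac{1}{-14521} = - \frac{1}{14521}$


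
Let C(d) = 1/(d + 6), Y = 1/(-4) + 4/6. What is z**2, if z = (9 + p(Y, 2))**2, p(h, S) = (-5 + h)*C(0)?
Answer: 123657019201/26873856 ≈ 4601.4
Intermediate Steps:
Y = 5/12 (Y = 1*(-1/4) + 4*(1/6) = -1/4 + 2/3 = 5/12 ≈ 0.41667)
C(d) = 1/(6 + d)
p(h, S) = -5/6 + h/6 (p(h, S) = (-5 + h)/(6 + 0) = (-5 + h)/6 = (-5 + h)*(1/6) = -5/6 + h/6)
z = 351649/5184 (z = (9 + (-5/6 + (1/6)*(5/12)))**2 = (9 + (-5/6 + 5/72))**2 = (9 - 55/72)**2 = (593/72)**2 = 351649/5184 ≈ 67.833)
z**2 = (351649/5184)**2 = 123657019201/26873856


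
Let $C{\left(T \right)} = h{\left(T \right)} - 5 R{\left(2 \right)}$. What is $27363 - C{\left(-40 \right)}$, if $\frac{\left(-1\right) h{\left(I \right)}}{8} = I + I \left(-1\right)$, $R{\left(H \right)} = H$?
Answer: $27373$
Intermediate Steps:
$h{\left(I \right)} = 0$ ($h{\left(I \right)} = - 8 \left(I + I \left(-1\right)\right) = - 8 \left(I - I\right) = \left(-8\right) 0 = 0$)
$C{\left(T \right)} = -10$ ($C{\left(T \right)} = 0 - 10 = -10$)
$27363 - C{\left(-40 \right)} = 27363 - -10 = 27363 + 10 = 27373$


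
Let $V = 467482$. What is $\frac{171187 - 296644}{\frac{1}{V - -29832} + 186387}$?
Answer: $- \frac{62391522498}{92692864519} \approx -0.6731$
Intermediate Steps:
$\frac{171187 - 296644}{\frac{1}{V - -29832} + 186387} = \frac{171187 - 296644}{\frac{1}{467482 - -29832} + 186387} = - \frac{125457}{\frac{1}{467482 + \left(30005 - 173\right)} + 186387} = - \frac{125457}{\frac{1}{467482 + 29832} + 186387} = - \frac{125457}{\frac{1}{497314} + 186387} = - \frac{125457}{\frac{92692864519}{497314}} = \left(-125457\right) \frac{497314}{92692864519} = - \frac{62391522498}{92692864519}$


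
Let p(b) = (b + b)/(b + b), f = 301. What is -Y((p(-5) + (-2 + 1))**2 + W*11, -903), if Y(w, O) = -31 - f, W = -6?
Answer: 332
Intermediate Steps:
p(b) = 1 (p(b) = (2*b)/((2*b)) = (2*b)*(1/(2*b)) = 1)
Y(w, O) = -332 (Y(w, O) = -31 - 1*301 = -31 - 301 = -332)
-Y((p(-5) + (-2 + 1))**2 + W*11, -903) = -1*(-332) = 332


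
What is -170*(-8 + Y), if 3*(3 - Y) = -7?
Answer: 1360/3 ≈ 453.33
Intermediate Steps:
Y = 16/3 (Y = 3 - ⅓*(-7) = 3 + 7/3 = 16/3 ≈ 5.3333)
-170*(-8 + Y) = -170*(-8 + 16/3) = -170*(-8/3) = 1360/3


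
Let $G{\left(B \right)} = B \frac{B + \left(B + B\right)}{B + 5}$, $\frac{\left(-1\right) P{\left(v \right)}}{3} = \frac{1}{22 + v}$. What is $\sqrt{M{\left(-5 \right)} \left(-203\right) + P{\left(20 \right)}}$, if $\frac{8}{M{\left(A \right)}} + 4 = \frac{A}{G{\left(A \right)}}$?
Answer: $\text{NaN} \approx \text{NaN}$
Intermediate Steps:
$P{\left(v \right)} = - \frac{3}{22 + v}$
$G{\left(B \right)} = \frac{3 B^{2}}{5 + B}$ ($G{\left(B \right)} = B \frac{B + 2 B}{5 + B} = B \frac{3 B}{5 + B} = \frac{3 B^{2}}{5 + B}$)
$M{\left(A \right)} = \frac{8}{-4 + \frac{5 + A}{3 A}}$ ($M{\left(A \right)} = \frac{8}{-4 + \frac{A}{3 A^{2} \frac{1}{5 + A}}} = \frac{8}{-4 + A \frac{5 + A}{3 A^{2}}} = \frac{8}{-4 + \frac{5 + A}{3 A}}$)
$\sqrt{M{\left(-5 \right)} \left(-203\right) + P{\left(20 \right)}} = \sqrt{\left(-24\right) \left(-5\right) \frac{1}{-5 + 11 \left(-5\right)} \left(-203\right) - \frac{3}{22 + 20}} = \sqrt{\left(-24\right) \left(-5\right) \frac{1}{-5 - 55} \left(-203\right) - \frac{3}{42}} = \sqrt{\left(-24\right) \left(-5\right) \frac{1}{-60} \left(-203\right) - \frac{1}{14}} = \sqrt{\left(-24\right) \left(-5\right) \left(- \frac{1}{60}\right) \left(-203\right) - \frac{1}{14}} = \sqrt{\left(-2\right) \left(-203\right) - \frac{1}{14}} = \sqrt{406 - \frac{1}{14}} = \sqrt{\frac{5683}{14}} = \frac{\sqrt{79562}}{14}$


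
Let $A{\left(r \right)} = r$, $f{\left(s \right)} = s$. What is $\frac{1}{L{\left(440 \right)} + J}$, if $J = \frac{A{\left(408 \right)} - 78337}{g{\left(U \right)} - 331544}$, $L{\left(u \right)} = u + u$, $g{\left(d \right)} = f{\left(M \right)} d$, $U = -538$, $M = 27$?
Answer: $\frac{346070}{304619529} \approx 0.0011361$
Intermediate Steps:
$g{\left(d \right)} = 27 d$
$L{\left(u \right)} = 2 u$
$J = \frac{77929}{346070}$ ($J = \frac{408 - 78337}{27 \left(-538\right) - 331544} = - \frac{77929}{-14526 - 331544} = - \frac{77929}{-346070} = \left(-77929\right) \left(- \frac{1}{346070}\right) = \frac{77929}{346070} \approx 0.22518$)
$\frac{1}{L{\left(440 \right)} + J} = \frac{1}{2 \cdot 440 + \frac{77929}{346070}} = \frac{1}{880 + \frac{77929}{346070}} = \frac{1}{\frac{304619529}{346070}} = \frac{346070}{304619529}$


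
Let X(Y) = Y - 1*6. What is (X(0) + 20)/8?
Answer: 7/4 ≈ 1.7500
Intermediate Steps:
X(Y) = -6 + Y (X(Y) = Y - 6 = -6 + Y)
(X(0) + 20)/8 = ((-6 + 0) + 20)/8 = (-6 + 20)*(⅛) = 14*(⅛) = 7/4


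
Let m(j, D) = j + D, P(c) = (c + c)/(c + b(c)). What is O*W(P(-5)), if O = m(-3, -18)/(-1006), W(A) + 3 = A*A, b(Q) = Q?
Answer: -21/503 ≈ -0.041749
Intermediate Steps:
P(c) = 1 (P(c) = (c + c)/(c + c) = (2*c)/((2*c)) = (2*c)*(1/(2*c)) = 1)
m(j, D) = D + j
W(A) = -3 + A² (W(A) = -3 + A*A = -3 + A²)
O = 21/1006 (O = (-18 - 3)/(-1006) = -21*(-1/1006) = 21/1006 ≈ 0.020875)
O*W(P(-5)) = 21*(-3 + 1²)/1006 = 21*(-3 + 1)/1006 = (21/1006)*(-2) = -21/503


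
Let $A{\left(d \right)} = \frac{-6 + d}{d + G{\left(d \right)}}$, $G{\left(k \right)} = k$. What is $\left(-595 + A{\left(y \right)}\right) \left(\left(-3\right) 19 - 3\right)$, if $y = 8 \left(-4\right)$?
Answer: $\frac{285315}{8} \approx 35664.0$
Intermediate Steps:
$y = -32$
$A{\left(d \right)} = \frac{-6 + d}{2 d}$ ($A{\left(d \right)} = \frac{-6 + d}{d + d} = \frac{-6 + d}{2 d}$)
$\left(-595 + A{\left(y \right)}\right) \left(\left(-3\right) 19 - 3\right) = \left(-595 + \frac{-6 - 32}{2 \left(-32\right)}\right) \left(\left(-3\right) 19 - 3\right) = \left(-595 + \frac{1}{2} \left(- \frac{1}{32}\right) \left(-38\right)\right) \left(-57 - 3\right) = \left(-595 + \frac{19}{32}\right) \left(-60\right) = \left(- \frac{19021}{32}\right) \left(-60\right) = \frac{285315}{8}$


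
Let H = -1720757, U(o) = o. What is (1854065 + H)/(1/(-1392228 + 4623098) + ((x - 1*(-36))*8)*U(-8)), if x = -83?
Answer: 18726122520/422541607 ≈ 44.318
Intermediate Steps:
(1854065 + H)/(1/(-1392228 + 4623098) + ((x - 1*(-36))*8)*U(-8)) = (1854065 - 1720757)/(1/(-1392228 + 4623098) + ((-83 - 1*(-36))*8)*(-8)) = 133308/(1/3230870 + ((-83 + 36)*8)*(-8)) = 133308/(1/3230870 - 47*8*(-8)) = 133308/(1/3230870 - 376*(-8)) = 133308/(1/3230870 + 3008) = 133308/(9718456961/3230870) = 133308*(3230870/9718456961) = 18726122520/422541607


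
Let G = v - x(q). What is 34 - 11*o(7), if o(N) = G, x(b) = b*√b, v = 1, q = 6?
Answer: 23 + 66*√6 ≈ 184.67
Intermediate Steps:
x(b) = b^(3/2)
G = 1 - 6*√6 (G = 1 - 6^(3/2) = 1 - 6*√6 ≈ -13.697)
o(N) = 1 - 6*√6
34 - 11*o(7) = 34 - 11*(1 - 6*√6) = 34 + (-11 + 66*√6) = 23 + 66*√6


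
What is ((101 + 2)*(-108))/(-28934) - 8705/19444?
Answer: -17787707/281296348 ≈ -0.063235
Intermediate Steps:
((101 + 2)*(-108))/(-28934) - 8705/19444 = (103*(-108))*(-1/28934) - 8705*1/19444 = -11124*(-1/28934) - 8705/19444 = 5562/14467 - 8705/19444 = -17787707/281296348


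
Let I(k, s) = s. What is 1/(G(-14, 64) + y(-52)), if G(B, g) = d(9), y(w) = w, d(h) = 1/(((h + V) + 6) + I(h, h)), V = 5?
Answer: -29/1507 ≈ -0.019244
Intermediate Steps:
d(h) = 1/(11 + 2*h) (d(h) = 1/(((h + 5) + 6) + h) = 1/(((5 + h) + 6) + h) = 1/((11 + h) + h) = 1/(11 + 2*h))
G(B, g) = 1/29 (G(B, g) = 1/(11 + 2*9) = 1/(11 + 18) = 1/29)
1/(G(-14, 64) + y(-52)) = 1/(1/29 - 52) = 1/(-1507/29) = -29/1507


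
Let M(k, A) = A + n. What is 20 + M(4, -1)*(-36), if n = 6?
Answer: -160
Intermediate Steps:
M(k, A) = 6 + A (M(k, A) = A + 6 = 6 + A)
20 + M(4, -1)*(-36) = 20 + (6 - 1)*(-36) = 20 + 5*(-36) = 20 - 180 = -160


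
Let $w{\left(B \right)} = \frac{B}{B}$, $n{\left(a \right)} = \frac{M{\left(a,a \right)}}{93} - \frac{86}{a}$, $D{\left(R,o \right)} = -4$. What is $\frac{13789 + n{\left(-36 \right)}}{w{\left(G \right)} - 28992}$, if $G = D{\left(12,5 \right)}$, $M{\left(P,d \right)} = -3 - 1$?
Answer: $- \frac{7695571}{16176978} \approx -0.47571$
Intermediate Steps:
$M{\left(P,d \right)} = -4$
$G = -4$
$n{\left(a \right)} = - \frac{4}{93} - \frac{86}{a}$
$w{\left(B \right)} = 1$
$\frac{13789 + n{\left(-36 \right)}}{w{\left(G \right)} - 28992} = \frac{13789 - \left(\frac{4}{93} + \frac{86}{-36}\right)}{1 - 28992} = \frac{13789 - - \frac{1309}{558}}{-28991} = \left(13789 + \left(- \frac{4}{93} + \frac{43}{18}\right)\right) \left(- \frac{1}{28991}\right) = \left(13789 + \frac{1309}{558}\right) \left(- \frac{1}{28991}\right) = \frac{7695571}{558} \left(- \frac{1}{28991}\right) = - \frac{7695571}{16176978}$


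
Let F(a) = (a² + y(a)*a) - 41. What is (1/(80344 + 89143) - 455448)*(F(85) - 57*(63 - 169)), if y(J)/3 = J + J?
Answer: -4367243738540800/169487 ≈ -2.5767e+10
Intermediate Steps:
y(J) = 6*J (y(J) = 3*(J + J) = 3*(2*J) = 6*J)
F(a) = -41 + 7*a² (F(a) = (a² + (6*a)*a) - 41 = (a² + 6*a²) - 41 = 7*a² - 41 = -41 + 7*a²)
(1/(80344 + 89143) - 455448)*(F(85) - 57*(63 - 169)) = (1/(80344 + 89143) - 455448)*((-41 + 7*85²) - 57*(63 - 169)) = (1/169487 - 455448)*((-41 + 7*7225) - 57*(-106)) = (1/169487 - 455448)*((-41 + 50575) + 6042) = -77192515175*(50534 + 6042)/169487 = -77192515175/169487*56576 = -4367243738540800/169487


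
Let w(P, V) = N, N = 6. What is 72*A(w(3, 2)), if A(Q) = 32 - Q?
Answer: 1872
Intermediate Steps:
w(P, V) = 6
72*A(w(3, 2)) = 72*(32 - 1*6) = 72*(32 - 6) = 72*26 = 1872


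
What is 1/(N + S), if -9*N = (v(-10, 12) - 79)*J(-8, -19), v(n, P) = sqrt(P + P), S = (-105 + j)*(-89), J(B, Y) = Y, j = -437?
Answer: 3893769/187178226217 - 342*sqrt(6)/187178226217 ≈ 2.0798e-5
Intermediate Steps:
S = 48238 (S = (-105 - 437)*(-89) = -542*(-89) = 48238)
v(n, P) = sqrt(2)*sqrt(P) (v(n, P) = sqrt(2*P) = sqrt(2)*sqrt(P))
N = -1501/9 + 38*sqrt(6)/9 (N = -(sqrt(2)*sqrt(12) - 79)*(-19)/9 = -(sqrt(2)*(2*sqrt(3)) - 79)*(-19)/9 = -(2*sqrt(6) - 79)*(-19)/9 = -(-79 + 2*sqrt(6))*(-19)/9 = -(1501 - 38*sqrt(6))/9 = -1501/9 + 38*sqrt(6)/9 ≈ -156.44)
1/(N + S) = 1/((-1501/9 + 38*sqrt(6)/9) + 48238) = 1/(432641/9 + 38*sqrt(6)/9)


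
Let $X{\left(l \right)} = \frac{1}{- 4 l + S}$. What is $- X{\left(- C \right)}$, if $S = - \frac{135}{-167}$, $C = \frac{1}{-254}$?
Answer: $- \frac{21209}{16811} \approx -1.2616$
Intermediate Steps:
$C = - \frac{1}{254} \approx -0.003937$
$S = \frac{135}{167}$ ($S = \left(-135\right) \left(- \frac{1}{167}\right) = \frac{135}{167} \approx 0.80838$)
$X{\left(l \right)} = \frac{1}{\frac{135}{167} - 4 l}$ ($X{\left(l \right)} = \frac{1}{- 4 l + \frac{135}{167}} = \frac{1}{\frac{135}{167} - 4 l}$)
$- X{\left(- C \right)} = - \frac{-167}{-135 + 668 \left(\left(-1\right) \left(- \frac{1}{254}\right)\right)} = - \frac{-167}{-135 + 668 \cdot \frac{1}{254}} = - \frac{-167}{-135 + \frac{334}{127}} = - \frac{-167}{- \frac{16811}{127}} = - \frac{\left(-167\right) \left(-127\right)}{16811} = \left(-1\right) \frac{21209}{16811} = - \frac{21209}{16811}$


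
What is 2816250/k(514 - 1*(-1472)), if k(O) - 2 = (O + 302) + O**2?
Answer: 1408125/1973243 ≈ 0.71361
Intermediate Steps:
k(O) = 304 + O + O**2 (k(O) = 2 + ((O + 302) + O**2) = 2 + ((302 + O) + O**2) = 2 + (302 + O + O**2) = 304 + O + O**2)
2816250/k(514 - 1*(-1472)) = 2816250/(304 + (514 - 1*(-1472)) + (514 - 1*(-1472))**2) = 2816250/(304 + (514 + 1472) + (514 + 1472)**2) = 2816250/(304 + 1986 + 1986**2) = 2816250/(304 + 1986 + 3944196) = 2816250/3946486 = 2816250*(1/3946486) = 1408125/1973243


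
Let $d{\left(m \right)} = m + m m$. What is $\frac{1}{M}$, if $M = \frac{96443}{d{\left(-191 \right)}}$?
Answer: $\frac{36290}{96443} \approx 0.37628$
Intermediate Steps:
$d{\left(m \right)} = m + m^{2}$
$M = \frac{96443}{36290}$ ($M = \frac{96443}{\left(-191\right) \left(1 - 191\right)} = \frac{96443}{\left(-191\right) \left(-190\right)} = \frac{96443}{36290} \approx 2.6576$)
$\frac{1}{M} = \frac{1}{\frac{96443}{36290}} = \frac{36290}{96443}$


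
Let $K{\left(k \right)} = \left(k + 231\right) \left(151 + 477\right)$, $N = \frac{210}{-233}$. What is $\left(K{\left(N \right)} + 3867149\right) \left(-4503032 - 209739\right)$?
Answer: $- \frac{4405096241891051}{233} \approx -1.8906 \cdot 10^{13}$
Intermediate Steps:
$N = - \frac{210}{233}$ ($N = 210 \left(- \frac{1}{233}\right) = - \frac{210}{233} \approx -0.90129$)
$K{\left(k \right)} = 145068 + 628 k$ ($K{\left(k \right)} = \left(231 + k\right) 628 = 145068 + 628 k$)
$\left(K{\left(N \right)} + 3867149\right) \left(-4503032 - 209739\right) = \left(\left(145068 + 628 \left(- \frac{210}{233}\right)\right) + 3867149\right) \left(-4503032 - 209739\right) = \left(\left(145068 - \frac{131880}{233}\right) + 3867149\right) \left(-4712771\right) = \left(\frac{33668964}{233} + 3867149\right) \left(-4712771\right) = \frac{934714681}{233} \left(-4712771\right) = - \frac{4405096241891051}{233}$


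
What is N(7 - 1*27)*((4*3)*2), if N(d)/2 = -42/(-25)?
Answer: 2016/25 ≈ 80.640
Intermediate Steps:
N(d) = 84/25 (N(d) = 2*(-42/(-25)) = 2*(-42*(-1/25)) = 2*(42/25) = 84/25)
N(7 - 1*27)*((4*3)*2) = 84*((4*3)*2)/25 = 84*(12*2)/25 = (84/25)*24 = 2016/25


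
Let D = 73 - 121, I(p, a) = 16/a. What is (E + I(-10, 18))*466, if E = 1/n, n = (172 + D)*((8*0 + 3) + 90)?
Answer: 7165915/17298 ≈ 414.26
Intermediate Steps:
D = -48
n = 11532 (n = (172 - 48)*((8*0 + 3) + 90) = 124*((0 + 3) + 90) = 124*(3 + 90) = 124*93 = 11532)
E = 1/11532 ≈ 8.6715e-5
(E + I(-10, 18))*466 = (1/11532 + 16/18)*466 = (1/11532 + 16*(1/18))*466 = (1/11532 + 8/9)*466 = (30755/34596)*466 = 7165915/17298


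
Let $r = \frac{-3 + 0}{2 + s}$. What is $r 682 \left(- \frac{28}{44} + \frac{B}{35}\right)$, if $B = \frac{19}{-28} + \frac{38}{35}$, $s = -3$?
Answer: $- \frac{3131589}{2450} \approx -1278.2$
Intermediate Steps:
$B = \frac{57}{140}$ ($B = 19 \left(- \frac{1}{28}\right) + 38 \cdot \frac{1}{35} = - \frac{19}{28} + \frac{38}{35} = \frac{57}{140} \approx 0.40714$)
$r = 3$ ($r = \frac{-3 + 0}{2 - 3} = - \frac{3}{-1} = \left(-3\right) \left(-1\right) = 3$)
$r 682 \left(- \frac{28}{44} + \frac{B}{35}\right) = 3 \cdot 682 \left(- \frac{28}{44} + \frac{57}{140 \cdot 35}\right) = 3 \cdot 682 \left(\left(-28\right) \frac{1}{44} + \frac{57}{140} \cdot \frac{1}{35}\right) = 3 \cdot 682 \left(- \frac{7}{11} + \frac{57}{4900}\right) = 3 \cdot 682 \left(- \frac{33673}{53900}\right) = 3 \left(- \frac{1043863}{2450}\right) = - \frac{3131589}{2450}$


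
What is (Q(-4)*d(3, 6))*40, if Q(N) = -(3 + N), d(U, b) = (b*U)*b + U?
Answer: 4440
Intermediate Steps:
d(U, b) = U + U*b² (d(U, b) = (U*b)*b + U = U*b² + U = U + U*b²)
Q(N) = -3 - N
(Q(-4)*d(3, 6))*40 = ((-3 - 1*(-4))*(3*(1 + 6²)))*40 = ((-3 + 4)*(3*(1 + 36)))*40 = (1*(3*37))*40 = (1*111)*40 = 111*40 = 4440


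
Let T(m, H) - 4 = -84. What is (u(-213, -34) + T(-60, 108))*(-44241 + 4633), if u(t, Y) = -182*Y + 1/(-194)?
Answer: -23466769604/97 ≈ -2.4193e+8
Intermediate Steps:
T(m, H) = -80 (T(m, H) = 4 - 84 = -80)
u(t, Y) = -1/194 - 182*Y (u(t, Y) = -182*Y - 1/194 = -1/194 - 182*Y)
(u(-213, -34) + T(-60, 108))*(-44241 + 4633) = ((-1/194 - 182*(-34)) - 80)*(-44241 + 4633) = ((-1/194 + 6188) - 80)*(-39608) = (1200471/194 - 80)*(-39608) = (1184951/194)*(-39608) = -23466769604/97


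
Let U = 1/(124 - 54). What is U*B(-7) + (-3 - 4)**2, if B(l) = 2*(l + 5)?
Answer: 1713/35 ≈ 48.943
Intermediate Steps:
B(l) = 10 + 2*l (B(l) = 2*(5 + l) = 10 + 2*l)
U = 1/70 ≈ 0.014286
U*B(-7) + (-3 - 4)**2 = (10 + 2*(-7))/70 + (-3 - 4)**2 = (10 - 14)/70 + (-7)**2 = (1/70)*(-4) + 49 = -2/35 + 49 = 1713/35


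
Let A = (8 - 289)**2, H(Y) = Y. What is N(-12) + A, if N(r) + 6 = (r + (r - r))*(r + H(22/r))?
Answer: 79121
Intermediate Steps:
A = 78961 (A = (-281)**2 = 78961)
N(r) = -6 + r*(r + 22/r) (N(r) = -6 + (r + (r - r))*(r + 22/r) = -6 + (r + 0)*(r + 22/r) = -6 + r*(r + 22/r))
N(-12) + A = (16 + (-12)**2) + 78961 = (16 + 144) + 78961 = 160 + 78961 = 79121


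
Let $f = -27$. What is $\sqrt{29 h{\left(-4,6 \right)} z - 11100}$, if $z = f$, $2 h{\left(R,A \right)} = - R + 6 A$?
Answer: $2 i \sqrt{6690} \approx 163.58 i$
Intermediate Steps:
$h{\left(R,A \right)} = 3 A - \frac{R}{2}$ ($h{\left(R,A \right)} = \frac{- R + 6 A}{2} = 3 A - \frac{R}{2}$)
$z = -27$
$\sqrt{29 h{\left(-4,6 \right)} z - 11100} = \sqrt{29 \left(3 \cdot 6 - -2\right) \left(-27\right) - 11100} = \sqrt{29 \left(18 + 2\right) \left(-27\right) - 11100} = \sqrt{29 \cdot 20 \left(-27\right) - 11100} = \sqrt{580 \left(-27\right) - 11100} = \sqrt{-15660 - 11100} = \sqrt{-26760} = 2 i \sqrt{6690}$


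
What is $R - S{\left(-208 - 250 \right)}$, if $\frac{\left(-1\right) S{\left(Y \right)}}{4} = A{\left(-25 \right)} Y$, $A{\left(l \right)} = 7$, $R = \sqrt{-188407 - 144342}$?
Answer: $-12824 + i \sqrt{332749} \approx -12824.0 + 576.84 i$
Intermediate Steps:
$R = i \sqrt{332749}$ ($R = \sqrt{-332749} = i \sqrt{332749} \approx 576.84 i$)
$S{\left(Y \right)} = - 28 Y$ ($S{\left(Y \right)} = - 4 \cdot 7 Y = - 28 Y$)
$R - S{\left(-208 - 250 \right)} = i \sqrt{332749} - - 28 \left(-208 - 250\right) = i \sqrt{332749} - \left(-28\right) \left(-458\right) = i \sqrt{332749} - 12824 = -12824 + i \sqrt{332749}$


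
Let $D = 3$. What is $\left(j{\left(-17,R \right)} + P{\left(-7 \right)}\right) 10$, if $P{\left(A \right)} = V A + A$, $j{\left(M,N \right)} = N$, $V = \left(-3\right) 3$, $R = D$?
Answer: $590$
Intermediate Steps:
$R = 3$
$V = -9$
$P{\left(A \right)} = - 8 A$ ($P{\left(A \right)} = - 9 A + A = - 8 A$)
$\left(j{\left(-17,R \right)} + P{\left(-7 \right)}\right) 10 = \left(3 - -56\right) 10 = \left(3 + 56\right) 10 = 59 \cdot 10 = 590$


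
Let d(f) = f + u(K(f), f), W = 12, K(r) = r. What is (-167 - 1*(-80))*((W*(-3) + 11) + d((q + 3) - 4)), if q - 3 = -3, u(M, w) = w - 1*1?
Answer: 2436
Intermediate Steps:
u(M, w) = -1 + w (u(M, w) = w - 1 = -1 + w)
q = 0 (q = 3 - 3 = 0)
d(f) = -1 + 2*f (d(f) = f + (-1 + f) = -1 + 2*f)
(-167 - 1*(-80))*((W*(-3) + 11) + d((q + 3) - 4)) = (-167 - 1*(-80))*((12*(-3) + 11) + (-1 + 2*((0 + 3) - 4))) = (-167 + 80)*((-36 + 11) + (-1 + 2*(3 - 4))) = -87*(-25 + (-1 + 2*(-1))) = -87*(-25 + (-1 - 2)) = -87*(-25 - 3) = -87*(-28) = 2436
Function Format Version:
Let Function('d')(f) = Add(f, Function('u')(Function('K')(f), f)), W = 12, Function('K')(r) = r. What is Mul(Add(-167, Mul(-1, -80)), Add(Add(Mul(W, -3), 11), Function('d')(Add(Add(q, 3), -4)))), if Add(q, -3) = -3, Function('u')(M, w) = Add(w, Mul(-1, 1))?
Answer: 2436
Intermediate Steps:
Function('u')(M, w) = Add(-1, w) (Function('u')(M, w) = Add(w, -1) = Add(-1, w))
q = 0 (q = Add(3, -3) = 0)
Function('d')(f) = Add(-1, Mul(2, f)) (Function('d')(f) = Add(f, Add(-1, f)) = Add(-1, Mul(2, f)))
Mul(Add(-167, Mul(-1, -80)), Add(Add(Mul(W, -3), 11), Function('d')(Add(Add(q, 3), -4)))) = Mul(Add(-167, Mul(-1, -80)), Add(Add(Mul(12, -3), 11), Add(-1, Mul(2, Add(Add(0, 3), -4))))) = Mul(Add(-167, 80), Add(Add(-36, 11), Add(-1, Mul(2, Add(3, -4))))) = Mul(-87, Add(-25, Add(-1, Mul(2, -1)))) = Mul(-87, Add(-25, Add(-1, -2))) = Mul(-87, Add(-25, -3)) = Mul(-87, -28) = 2436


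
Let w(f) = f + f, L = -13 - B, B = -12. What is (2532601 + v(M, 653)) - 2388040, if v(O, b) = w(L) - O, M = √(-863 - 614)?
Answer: 144559 - I*√1477 ≈ 1.4456e+5 - 38.432*I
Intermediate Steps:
L = -1 (L = -13 - 1*(-12) = -13 + 12 = -1)
w(f) = 2*f
M = I*√1477 (M = √(-1477) = I*√1477 ≈ 38.432*I)
v(O, b) = -2 - O (v(O, b) = 2*(-1) - O = -2 - O)
(2532601 + v(M, 653)) - 2388040 = (2532601 + (-2 - I*√1477)) - 2388040 = (2532599 - I*√1477) - 2388040 = 144559 - I*√1477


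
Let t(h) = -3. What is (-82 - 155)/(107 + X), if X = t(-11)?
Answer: -237/104 ≈ -2.2788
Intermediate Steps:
X = -3
(-82 - 155)/(107 + X) = (-82 - 155)/(107 - 3) = -237/104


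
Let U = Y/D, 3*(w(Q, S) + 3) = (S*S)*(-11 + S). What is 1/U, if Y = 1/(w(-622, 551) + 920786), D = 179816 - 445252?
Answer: -14750003262868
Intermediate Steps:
D = -265436
w(Q, S) = -3 + S²*(-11 + S)/3 (w(Q, S) = -3 + ((S*S)*(-11 + S))/3 = -3 + (S²*(-11 + S))/3 = -3 + S²*(-11 + S)/3)
Y = 1/55568963 (Y = 1/((-3 - 11/3*551² + (⅓)*551³) + 920786) = 1/((-3 - 11/3*303601 + (⅓)*167284151) + 920786) = 1/((-3 - 3339611/3 + 167284151/3) + 920786) = 1/(54648177 + 920786) = 1/55568963 ≈ 1.7996e-8)
U = -1/14750003262868 (U = (1/55568963)/(-265436) = (1/55568963)*(-1/265436) = -1/14750003262868 ≈ -6.7797e-14)
1/U = 1/(-1/14750003262868) = -14750003262868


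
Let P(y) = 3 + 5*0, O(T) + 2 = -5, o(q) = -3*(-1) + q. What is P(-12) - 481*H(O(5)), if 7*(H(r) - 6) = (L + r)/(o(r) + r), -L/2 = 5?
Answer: -230168/77 ≈ -2989.2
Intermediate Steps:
o(q) = 3 + q
L = -10 (L = -2*5 = -10)
O(T) = -7 (O(T) = -2 - 5 = -7)
P(y) = 3 (P(y) = 3 + 0 = 3)
H(r) = 6 + (-10 + r)/(7*(3 + 2*r)) (H(r) = 6 + ((-10 + r)/((3 + r) + r))/7 = 6 + ((-10 + r)/(3 + 2*r))/7 = 6 + (-10 + r)/(7*(3 + 2*r)))
P(-12) - 481*H(O(5)) = 3 - 481*(116 + 85*(-7))/(7*(3 + 2*(-7))) = 3 - 481*(116 - 595)/(7*(3 - 14)) = 3 - 481*(-479)/(7*(-11)) = 3 - 481*(-1)*(-479)/(7*11) = 3 - 481*479/77 = 3 - 230399/77 = -230168/77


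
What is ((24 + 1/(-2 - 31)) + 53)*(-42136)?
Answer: -107025440/33 ≈ -3.2432e+6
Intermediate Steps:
((24 + 1/(-2 - 31)) + 53)*(-42136) = ((24 + 1/(-33)) + 53)*(-42136) = ((24 - 1/33) + 53)*(-42136) = (791/33 + 53)*(-42136) = (2540/33)*(-42136) = -107025440/33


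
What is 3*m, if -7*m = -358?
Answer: 1074/7 ≈ 153.43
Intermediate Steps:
m = 358/7 (m = -⅐*(-358) = 358/7 ≈ 51.143)
3*m = 3*(358/7) = 1074/7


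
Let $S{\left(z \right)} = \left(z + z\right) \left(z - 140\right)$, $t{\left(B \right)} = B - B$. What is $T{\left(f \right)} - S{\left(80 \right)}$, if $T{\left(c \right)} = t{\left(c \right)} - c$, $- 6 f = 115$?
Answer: $\frac{57715}{6} \approx 9619.2$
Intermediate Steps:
$f = - \frac{115}{6}$ ($f = \left(- \frac{1}{6}\right) 115 = - \frac{115}{6} \approx -19.167$)
$t{\left(B \right)} = 0$
$S{\left(z \right)} = 2 z \left(-140 + z\right)$
$T{\left(c \right)} = - c$ ($T{\left(c \right)} = 0 - c = - c$)
$T{\left(f \right)} - S{\left(80 \right)} = \left(-1\right) \left(- \frac{115}{6}\right) - 2 \cdot 80 \left(-140 + 80\right) = \frac{115}{6} - 2 \cdot 80 \left(-60\right) = \frac{115}{6} - -9600 = \frac{115}{6} + 9600 = \frac{57715}{6}$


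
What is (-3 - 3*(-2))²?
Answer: 9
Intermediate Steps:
(-3 - 3*(-2))² = (-3 + 6)² = 3² = 9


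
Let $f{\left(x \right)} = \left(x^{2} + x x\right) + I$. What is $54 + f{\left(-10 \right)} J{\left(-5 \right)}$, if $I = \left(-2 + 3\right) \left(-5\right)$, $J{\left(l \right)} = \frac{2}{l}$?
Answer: $-24$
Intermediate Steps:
$I = -5$ ($I = 1 \left(-5\right) = -5$)
$f{\left(x \right)} = -5 + 2 x^{2}$ ($f{\left(x \right)} = \left(x^{2} + x x\right) - 5 = \left(x^{2} + x^{2}\right) - 5 = 2 x^{2} - 5 = -5 + 2 x^{2}$)
$54 + f{\left(-10 \right)} J{\left(-5 \right)} = 54 + \left(-5 + 2 \left(-10\right)^{2}\right) \frac{2}{-5} = 54 + \left(-5 + 2 \cdot 100\right) 2 \left(- \frac{1}{5}\right) = 54 + \left(-5 + 200\right) \left(- \frac{2}{5}\right) = 54 + 195 \left(- \frac{2}{5}\right) = 54 - 78 = -24$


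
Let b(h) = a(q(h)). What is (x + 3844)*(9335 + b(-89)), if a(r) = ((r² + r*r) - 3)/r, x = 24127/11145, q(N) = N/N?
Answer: 400106642338/11145 ≈ 3.5900e+7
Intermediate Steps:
q(N) = 1
x = 24127/11145 (x = 24127*(1/11145) = 24127/11145 ≈ 2.1648)
a(r) = (-3 + 2*r²)/r (a(r) = ((r² + r²) - 3)/r = (2*r² - 3)/r = (-3 + 2*r²)/r)
b(h) = -1 (b(h) = -3/1 + 2*1 = -3*1 + 2 = -3 + 2 = -1)
(x + 3844)*(9335 + b(-89)) = (24127/11145 + 3844)*(9335 - 1) = (42865507/11145)*9334 = 400106642338/11145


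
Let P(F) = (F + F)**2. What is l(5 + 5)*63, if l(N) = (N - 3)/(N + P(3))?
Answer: 441/46 ≈ 9.5870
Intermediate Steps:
P(F) = 4*F**2 (P(F) = (2*F)**2 = 4*F**2)
l(N) = (-3 + N)/(36 + N) (l(N) = (N - 3)/(N + 4*3**2) = (-3 + N)/(N + 4*9) = (-3 + N)/(N + 36) = (-3 + N)/(36 + N))
l(5 + 5)*63 = ((-3 + (5 + 5))/(36 + (5 + 5)))*63 = ((-3 + 10)/(36 + 10))*63 = (7/46)*63 = 441/46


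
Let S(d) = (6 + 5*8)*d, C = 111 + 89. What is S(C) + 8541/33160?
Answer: 305080541/33160 ≈ 9200.3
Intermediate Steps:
C = 200
S(d) = 46*d (S(d) = (6 + 40)*d = 46*d)
S(C) + 8541/33160 = 46*200 + 8541/33160 = 9200 + 8541*(1/33160) = 9200 + 8541/33160 = 305080541/33160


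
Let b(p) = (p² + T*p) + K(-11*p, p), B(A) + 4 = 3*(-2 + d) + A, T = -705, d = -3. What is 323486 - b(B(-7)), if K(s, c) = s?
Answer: 304194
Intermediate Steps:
B(A) = -19 + A (B(A) = -4 + (3*(-2 - 3) + A) = -4 + (3*(-5) + A) = -4 + (-15 + A) = -19 + A)
b(p) = p² - 716*p (b(p) = (p² - 705*p) - 11*p = p² - 716*p)
323486 - b(B(-7)) = 323486 - (-19 - 7)*(-716 + (-19 - 7)) = 323486 - (-26)*(-716 - 26) = 323486 - (-26)*(-742) = 323486 - 1*19292 = 323486 - 19292 = 304194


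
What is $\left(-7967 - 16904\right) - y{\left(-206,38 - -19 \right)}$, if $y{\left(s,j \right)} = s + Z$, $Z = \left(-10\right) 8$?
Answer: $-24585$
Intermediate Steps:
$Z = -80$
$y{\left(s,j \right)} = -80 + s$ ($y{\left(s,j \right)} = s - 80 = -80 + s$)
$\left(-7967 - 16904\right) - y{\left(-206,38 - -19 \right)} = \left(-7967 - 16904\right) - \left(-80 - 206\right) = \left(-7967 - 16904\right) - -286 = -24871 + 286 = -24585$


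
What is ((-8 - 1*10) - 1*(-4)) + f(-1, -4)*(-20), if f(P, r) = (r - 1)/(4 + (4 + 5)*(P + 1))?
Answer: 11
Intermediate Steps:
f(P, r) = (-1 + r)/(13 + 9*P) (f(P, r) = (-1 + r)/(4 + 9*(1 + P)) = (-1 + r)/(4 + (9 + 9*P)) = (-1 + r)/(13 + 9*P))
((-8 - 1*10) - 1*(-4)) + f(-1, -4)*(-20) = ((-8 - 1*10) - 1*(-4)) + ((-1 - 4)/(13 + 9*(-1)))*(-20) = ((-8 - 10) + 4) + (-5/(13 - 9))*(-20) = (-18 + 4) + (-5/4)*(-20) = -14 + ((¼)*(-5))*(-20) = -14 - 5/4*(-20) = -14 + 25 = 11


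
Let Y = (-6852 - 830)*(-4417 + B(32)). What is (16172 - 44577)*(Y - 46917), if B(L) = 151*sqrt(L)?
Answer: -962488569185 + 131797154840*sqrt(2) ≈ -7.7610e+11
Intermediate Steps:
Y = 33931394 - 4639928*sqrt(2) (Y = (-6852 - 830)*(-4417 + 151*sqrt(32)) = -7682*(-4417 + 151*(4*sqrt(2))) = -7682*(-4417 + 604*sqrt(2)) = 33931394 - 4639928*sqrt(2) ≈ 2.7370e+7)
(16172 - 44577)*(Y - 46917) = (16172 - 44577)*((33931394 - 4639928*sqrt(2)) - 46917) = -28405*(33884477 - 4639928*sqrt(2)) = -962488569185 + 131797154840*sqrt(2)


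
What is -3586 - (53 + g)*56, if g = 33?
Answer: -8402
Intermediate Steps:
-3586 - (53 + g)*56 = -3586 - (53 + 33)*56 = -3586 - 86*56 = -3586 - 1*4816 = -3586 - 4816 = -8402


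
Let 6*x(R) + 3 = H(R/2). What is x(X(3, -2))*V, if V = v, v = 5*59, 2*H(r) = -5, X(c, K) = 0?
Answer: -3245/12 ≈ -270.42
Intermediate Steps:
H(r) = -5/2 (H(r) = (½)*(-5) = -5/2)
x(R) = -11/12 (x(R) = -½ + (⅙)*(-5/2) = -½ - 5/12 = -11/12)
v = 295
V = 295
x(X(3, -2))*V = -11/12*295 = -3245/12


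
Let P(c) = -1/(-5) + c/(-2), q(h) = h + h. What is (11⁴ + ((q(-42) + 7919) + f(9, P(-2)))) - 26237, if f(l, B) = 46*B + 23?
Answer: -18414/5 ≈ -3682.8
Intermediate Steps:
q(h) = 2*h
P(c) = ⅕ - c/2 (P(c) = -1*(-⅕) + c*(-½) = ⅕ - c/2)
f(l, B) = 23 + 46*B
(11⁴ + ((q(-42) + 7919) + f(9, P(-2)))) - 26237 = (11⁴ + ((2*(-42) + 7919) + (23 + 46*(⅕ - ½*(-2))))) - 26237 = (14641 + ((-84 + 7919) + (23 + 46*(⅕ + 1)))) - 26237 = (14641 + (7835 + (23 + 46*(6/5)))) - 26237 = (14641 + (7835 + (23 + 276/5))) - 26237 = (14641 + (7835 + 391/5)) - 26237 = (14641 + 39566/5) - 26237 = 112771/5 - 26237 = -18414/5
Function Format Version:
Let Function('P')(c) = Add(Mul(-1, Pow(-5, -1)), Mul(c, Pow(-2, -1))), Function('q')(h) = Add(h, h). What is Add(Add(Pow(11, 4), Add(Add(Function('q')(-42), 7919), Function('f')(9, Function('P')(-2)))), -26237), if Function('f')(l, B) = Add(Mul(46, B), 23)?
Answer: Rational(-18414, 5) ≈ -3682.8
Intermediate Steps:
Function('q')(h) = Mul(2, h)
Function('P')(c) = Add(Rational(1, 5), Mul(Rational(-1, 2), c)) (Function('P')(c) = Add(Mul(-1, Rational(-1, 5)), Mul(c, Rational(-1, 2))) = Add(Rational(1, 5), Mul(Rational(-1, 2), c)))
Function('f')(l, B) = Add(23, Mul(46, B))
Add(Add(Pow(11, 4), Add(Add(Function('q')(-42), 7919), Function('f')(9, Function('P')(-2)))), -26237) = Add(Add(Pow(11, 4), Add(Add(Mul(2, -42), 7919), Add(23, Mul(46, Add(Rational(1, 5), Mul(Rational(-1, 2), -2)))))), -26237) = Add(Add(14641, Add(Add(-84, 7919), Add(23, Mul(46, Add(Rational(1, 5), 1))))), -26237) = Add(Add(14641, Add(7835, Add(23, Mul(46, Rational(6, 5))))), -26237) = Add(Add(14641, Add(7835, Add(23, Rational(276, 5)))), -26237) = Add(Add(14641, Add(7835, Rational(391, 5))), -26237) = Add(Add(14641, Rational(39566, 5)), -26237) = Add(Rational(112771, 5), -26237) = Rational(-18414, 5)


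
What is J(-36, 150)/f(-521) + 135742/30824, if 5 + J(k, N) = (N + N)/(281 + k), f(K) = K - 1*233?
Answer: 1255206593/284705876 ≈ 4.4088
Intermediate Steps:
f(K) = -233 + K (f(K) = K - 233 = -233 + K)
J(k, N) = -5 + 2*N/(281 + k) (J(k, N) = -5 + (N + N)/(281 + k) = -5 + (2*N)/(281 + k) = -5 + 2*N/(281 + k))
J(-36, 150)/f(-521) + 135742/30824 = ((-1405 - 5*(-36) + 2*150)/(281 - 36))/(-233 - 521) + 135742/30824 = ((-1405 + 180 + 300)/245)/(-754) + 135742*(1/30824) = ((1/245)*(-925))*(-1/754) + 67871/15412 = -185/49*(-1/754) + 67871/15412 = 185/36946 + 67871/15412 = 1255206593/284705876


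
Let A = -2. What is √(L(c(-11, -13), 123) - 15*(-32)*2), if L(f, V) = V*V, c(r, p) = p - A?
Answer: √16089 ≈ 126.84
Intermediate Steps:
c(r, p) = 2 + p (c(r, p) = p - 1*(-2) = p + 2 = 2 + p)
L(f, V) = V²
√(L(c(-11, -13), 123) - 15*(-32)*2) = √(123² - 15*(-32)*2) = √(15129 + 480*2) = √(15129 + 960) = √16089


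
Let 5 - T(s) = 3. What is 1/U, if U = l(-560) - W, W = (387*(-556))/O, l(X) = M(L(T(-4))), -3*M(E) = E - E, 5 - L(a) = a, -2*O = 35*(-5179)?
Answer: 181265/430344 ≈ 0.42121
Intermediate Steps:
T(s) = 2 (T(s) = 5 - 1*3 = 5 - 3 = 2)
O = 181265/2 (O = -35*(-5179)/2 = -1/2*(-181265) = 181265/2 ≈ 90633.)
L(a) = 5 - a
M(E) = 0 (M(E) = -(E - E)/3 = -1/3*0 = 0)
l(X) = 0
W = -430344/181265 (W = (387*(-556))/(181265/2) = -215172*2/181265 = -430344/181265 ≈ -2.3741)
U = 430344/181265 (U = 0 - 1*(-430344/181265) = 0 + 430344/181265 = 430344/181265 ≈ 2.3741)
1/U = 1/(430344/181265) = 181265/430344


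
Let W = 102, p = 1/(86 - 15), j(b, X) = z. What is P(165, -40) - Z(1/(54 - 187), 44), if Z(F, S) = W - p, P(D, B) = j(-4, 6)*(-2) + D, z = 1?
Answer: 4332/71 ≈ 61.014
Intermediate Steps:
j(b, X) = 1
p = 1/71 ≈ 0.014085
P(D, B) = -2 + D (P(D, B) = 1*(-2) + D = -2 + D)
Z(F, S) = 7241/71 (Z(F, S) = 102 - 1*1/71 = 102 - 1/71 = 7241/71)
P(165, -40) - Z(1/(54 - 187), 44) = (-2 + 165) - 1*7241/71 = 163 - 7241/71 = 4332/71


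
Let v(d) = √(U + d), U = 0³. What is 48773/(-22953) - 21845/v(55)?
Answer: -48773/22953 - 4369*√55/11 ≈ -2947.7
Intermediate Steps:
U = 0
v(d) = √d (v(d) = √(0 + d) = √d)
48773/(-22953) - 21845/v(55) = 48773/(-22953) - 21845*√55/55 = 48773*(-1/22953) - 4369*√55/11 = -48773/22953 - 4369*√55/11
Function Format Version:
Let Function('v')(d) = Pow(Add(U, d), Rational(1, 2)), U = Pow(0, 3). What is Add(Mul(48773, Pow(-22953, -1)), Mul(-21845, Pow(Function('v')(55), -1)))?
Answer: Add(Rational(-48773, 22953), Mul(Rational(-4369, 11), Pow(55, Rational(1, 2)))) ≈ -2947.7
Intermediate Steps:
U = 0
Function('v')(d) = Pow(d, Rational(1, 2)) (Function('v')(d) = Pow(Add(0, d), Rational(1, 2)) = Pow(d, Rational(1, 2)))
Add(Mul(48773, Pow(-22953, -1)), Mul(-21845, Pow(Function('v')(55), -1))) = Add(Mul(48773, Pow(-22953, -1)), Mul(-21845, Pow(Pow(55, Rational(1, 2)), -1))) = Add(Mul(48773, Rational(-1, 22953)), Mul(-21845, Mul(Rational(1, 55), Pow(55, Rational(1, 2))))) = Add(Rational(-48773, 22953), Mul(Rational(-4369, 11), Pow(55, Rational(1, 2))))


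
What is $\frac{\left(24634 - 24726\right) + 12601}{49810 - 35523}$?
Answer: $\frac{1787}{2041} \approx 0.87555$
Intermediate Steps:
$\frac{\left(24634 - 24726\right) + 12601}{49810 - 35523} = \frac{\left(24634 - 24726\right) + 12601}{14287} = \left(-92 + 12601\right) \frac{1}{14287} = 12509 \cdot \frac{1}{14287} = \frac{1787}{2041}$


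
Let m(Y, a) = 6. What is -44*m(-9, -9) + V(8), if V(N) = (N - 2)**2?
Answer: -228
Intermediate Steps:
V(N) = (-2 + N)**2
-44*m(-9, -9) + V(8) = -44*6 + (-2 + 8)**2 = -264 + 6**2 = -264 + 36 = -228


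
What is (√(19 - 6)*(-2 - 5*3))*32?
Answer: -544*√13 ≈ -1961.4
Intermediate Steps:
(√(19 - 6)*(-2 - 5*3))*32 = (√13*(-2 - 15))*32 = (√13*(-17))*32 = -17*√13*32 = -544*√13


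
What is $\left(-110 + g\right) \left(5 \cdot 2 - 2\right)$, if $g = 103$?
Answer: $-56$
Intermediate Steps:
$\left(-110 + g\right) \left(5 \cdot 2 - 2\right) = \left(-110 + 103\right) \left(5 \cdot 2 - 2\right) = - 7 \left(10 - 2\right) = \left(-7\right) 8 = -56$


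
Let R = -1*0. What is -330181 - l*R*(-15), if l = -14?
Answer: -330181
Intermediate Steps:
R = 0
-330181 - l*R*(-15) = -330181 - (-14*0)*(-15) = -330181 - 0*(-15) = -330181 - 1*0 = -330181 + 0 = -330181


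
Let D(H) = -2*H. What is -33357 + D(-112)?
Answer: -33133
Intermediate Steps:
-33357 + D(-112) = -33357 - 2*(-112) = -33357 + 224 = -33133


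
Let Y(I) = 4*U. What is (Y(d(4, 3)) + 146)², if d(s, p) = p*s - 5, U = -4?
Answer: 16900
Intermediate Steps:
d(s, p) = -5 + p*s
Y(I) = -16 (Y(I) = 4*(-4) = -16)
(Y(d(4, 3)) + 146)² = (-16 + 146)² = 130² = 16900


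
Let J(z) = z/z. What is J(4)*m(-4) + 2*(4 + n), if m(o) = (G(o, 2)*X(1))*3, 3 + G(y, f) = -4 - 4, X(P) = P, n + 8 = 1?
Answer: -39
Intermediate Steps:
n = -7 (n = -8 + 1 = -7)
J(z) = 1
G(y, f) = -11 (G(y, f) = -3 + (-4 - 4) = -3 - 8 = -11)
m(o) = -33 (m(o) = -11*1*3 = -11*3 = -33)
J(4)*m(-4) + 2*(4 + n) = 1*(-33) + 2*(4 - 7) = -33 + 2*(-3) = -33 - 6 = -39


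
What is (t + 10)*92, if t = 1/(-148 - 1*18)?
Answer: 76314/83 ≈ 919.45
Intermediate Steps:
t = -1/166 (t = 1/(-148 - 18) = 1/(-166) = -1/166 ≈ -0.0060241)
(t + 10)*92 = (-1/166 + 10)*92 = (1659/166)*92 = 76314/83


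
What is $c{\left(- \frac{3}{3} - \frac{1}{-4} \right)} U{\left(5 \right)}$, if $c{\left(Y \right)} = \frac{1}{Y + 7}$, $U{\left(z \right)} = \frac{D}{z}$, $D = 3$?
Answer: $\frac{12}{125} \approx 0.096$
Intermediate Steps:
$U{\left(z \right)} = \frac{3}{z}$
$c{\left(Y \right)} = \frac{1}{7 + Y}$
$c{\left(- \frac{3}{3} - \frac{1}{-4} \right)} U{\left(5 \right)} = \frac{3 \cdot \frac{1}{5}}{7 - \left(- \frac{1}{4} + 1\right)} = \frac{3 \cdot \frac{1}{5}}{7 - \frac{3}{4}} = \frac{1}{7 + \left(-1 + \frac{1}{4}\right)} \frac{3}{5} = \frac{1}{7 - \frac{3}{4}} \cdot \frac{3}{5} = \frac{1}{\frac{25}{4}} \cdot \frac{3}{5} = \frac{4}{25} \cdot \frac{3}{5} = \frac{12}{125}$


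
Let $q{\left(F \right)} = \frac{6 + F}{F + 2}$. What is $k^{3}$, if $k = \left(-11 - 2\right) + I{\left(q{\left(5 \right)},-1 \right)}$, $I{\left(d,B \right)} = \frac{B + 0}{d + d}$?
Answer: $- \frac{25153757}{10648} \approx -2362.3$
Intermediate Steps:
$q{\left(F \right)} = \frac{6 + F}{2 + F}$
$I{\left(d,B \right)} = \frac{B}{2 d}$
$k = - \frac{293}{22}$ ($k = \left(-11 - 2\right) + \frac{1}{2} \left(-1\right) \frac{1}{\frac{1}{2 + 5} \left(6 + 5\right)} = -13 + \frac{1}{2} \left(-1\right) \frac{1}{\frac{1}{7} \cdot 11} = -13 + \frac{1}{2} \left(-1\right) \frac{1}{\frac{11}{7}} = -13 + \frac{1}{2} \left(-1\right) \frac{7}{11} = -13 - \frac{7}{22} = - \frac{293}{22} \approx -13.318$)
$k^{3} = \left(- \frac{293}{22}\right)^{3} = - \frac{25153757}{10648}$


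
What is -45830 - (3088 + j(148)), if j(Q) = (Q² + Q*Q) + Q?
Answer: -92874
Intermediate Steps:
j(Q) = Q + 2*Q² (j(Q) = (Q² + Q²) + Q = 2*Q² + Q = Q + 2*Q²)
-45830 - (3088 + j(148)) = -45830 - (3088 + 148*(1 + 2*148)) = -45830 - (3088 + 148*(1 + 296)) = -45830 - (3088 + 148*297) = -45830 - (3088 + 43956) = -45830 - 1*47044 = -45830 - 47044 = -92874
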